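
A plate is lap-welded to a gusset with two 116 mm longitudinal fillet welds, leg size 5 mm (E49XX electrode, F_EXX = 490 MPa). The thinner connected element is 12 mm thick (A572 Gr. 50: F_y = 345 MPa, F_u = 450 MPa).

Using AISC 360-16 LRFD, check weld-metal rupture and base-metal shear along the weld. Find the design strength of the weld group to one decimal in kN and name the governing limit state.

180.8 kN (weld metal governs)

Weld metal: throat = 0.707×5 = 3.535 mm, L = 2×116 = 232 mm. φR_n = 0.75 × 0.6 × 490 × 3.535 × 232 = 180.8 kN.
Base metal shear (12 mm plate): yield φR_n = 1.0×0.6×345×12×232 = 576.3 kN; rupture φR_n = 0.75×0.6×450×12×232 = 563.8 kN; take 563.8 kN (rupture).
Governing: min(180.8, 563.8) = 180.8 kN → weld metal.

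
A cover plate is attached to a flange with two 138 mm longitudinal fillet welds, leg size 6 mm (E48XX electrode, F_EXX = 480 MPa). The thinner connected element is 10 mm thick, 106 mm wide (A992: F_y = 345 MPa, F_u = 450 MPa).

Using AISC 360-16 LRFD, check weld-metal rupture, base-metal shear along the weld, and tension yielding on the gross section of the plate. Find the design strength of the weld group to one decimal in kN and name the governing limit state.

252.9 kN (weld metal governs)

Weld metal: throat = 0.707×6 = 4.242 mm, L = 2×138 = 276 mm. φR_n = 0.75 × 0.6 × 480 × 4.242 × 276 = 252.9 kN.
Base metal shear (10 mm plate): yield φR_n = 1.0×0.6×345×10×276 = 571.3 kN; rupture φR_n = 0.75×0.6×450×10×276 = 558.9 kN; take 558.9 kN (rupture).
Tension yield (gross): A_g = 106×10 = 1060 mm². φR_n = 0.90 × 345 × 1060 = 329.1 kN.
Governing: min(252.9, 558.9, 329.1) = 252.9 kN → weld metal.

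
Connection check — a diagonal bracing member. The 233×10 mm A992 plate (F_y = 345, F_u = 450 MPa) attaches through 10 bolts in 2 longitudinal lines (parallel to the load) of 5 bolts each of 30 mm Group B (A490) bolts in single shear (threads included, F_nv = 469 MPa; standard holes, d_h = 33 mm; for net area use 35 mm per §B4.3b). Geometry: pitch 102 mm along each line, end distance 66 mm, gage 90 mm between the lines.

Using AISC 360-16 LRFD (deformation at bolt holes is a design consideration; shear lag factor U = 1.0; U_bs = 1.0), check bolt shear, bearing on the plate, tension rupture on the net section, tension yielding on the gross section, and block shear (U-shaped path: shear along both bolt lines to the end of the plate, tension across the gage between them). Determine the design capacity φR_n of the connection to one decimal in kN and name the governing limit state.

Bolt shear: A_b = π(30)²/4 = 706.86 mm². φR_n = 0.75 × 469 × 706.86 × 10 × 1 = 2486.4 kN.
Bearing (10 mm plate, F_u = 450 MPa): end bolts L_c = 66 − 33/2 = 49.5, R_n = min(1.2×49.5×10×450, 2.4×30×10×450) = 267.3 kN/bolt; interior L_c = 102 − 33 = 69, R_n = 324 kN/bolt. φR_n = 0.75 × (2×267.3 + 8×324) = 2345.0 kN.
Tension rupture (net): A_n = (233 − 2×35)×10 = 1630 mm² (U = 1.0, A_e = A_n). φR_n = 0.75 × 450 × 1630 = 550.1 kN.
Tension yield (gross): A_g = 233×10 = 2330 mm². φR_n = 0.90 × 345 × 2330 = 723.5 kN.
Block shear: shear path 2×[66+4×102] = 2×474 mm, A_gv = 9480, A_nv = 2×(474 − 4.5×35)×10 = 6330 mm²; tension across gage: (90 − 1×35)×10 = 550 mm². R_n = min(0.6×450×6330, 0.6×345×9480) + 1.0×450×550 = min(1709.1, 1962.4) + 247.5 = 1956.6 kN. φR_n = 0.75 × 1956.6 = 1467.5 kN.
Governing: min(2486.4, 2345.0, 550.1, 723.5, 1467.5) = 550.1 kN → net-section rupture.

550.1 kN (net-section rupture governs)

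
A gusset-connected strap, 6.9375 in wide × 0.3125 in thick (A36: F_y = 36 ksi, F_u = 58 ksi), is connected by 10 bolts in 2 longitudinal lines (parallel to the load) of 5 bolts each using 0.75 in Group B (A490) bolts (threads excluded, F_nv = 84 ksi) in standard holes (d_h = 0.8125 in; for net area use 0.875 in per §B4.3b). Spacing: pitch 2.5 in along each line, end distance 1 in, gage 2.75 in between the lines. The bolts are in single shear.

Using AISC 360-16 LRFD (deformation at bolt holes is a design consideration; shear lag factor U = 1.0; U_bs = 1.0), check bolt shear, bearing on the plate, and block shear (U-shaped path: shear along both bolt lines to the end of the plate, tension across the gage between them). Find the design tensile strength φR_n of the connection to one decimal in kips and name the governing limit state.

Bolt shear: A_b = π(0.75)²/4 = 0.44179 in². φR_n = 0.75 × 84 × 0.44179 × 10 × 1 = 278.3 kips.
Bearing (0.3125 in plate, F_u = 58 ksi): end bolts L_c = 1 − 0.8125/2 = 0.59375, R_n = min(1.2×0.59375×0.3125×58, 2.4×0.75×0.3125×58) = 12.914 kips/bolt; interior L_c = 2.5 − 0.8125 = 1.6875, R_n = 32.625 kips/bolt. φR_n = 0.75 × (2×12.914 + 8×32.625) = 215.1 kips.
Block shear: shear path 2×[1+4×2.5] = 2×11 in, A_gv = 6.875, A_nv = 2×(11 − 4.5×0.875)×0.3125 = 4.4141 in²; tension across gage: (2.75 − 1×0.875)×0.3125 = 0.58594 in². R_n = min(0.6×58×4.4141, 0.6×36×6.875) + 1.0×58×0.58594 = min(153.61, 148.5) + 33.985 = 182.49 kips. φR_n = 0.75 × 182.49 = 136.9 kips.
Governing: min(278.3, 215.1, 136.9) = 136.9 kips → block shear.

136.9 kips (block shear governs)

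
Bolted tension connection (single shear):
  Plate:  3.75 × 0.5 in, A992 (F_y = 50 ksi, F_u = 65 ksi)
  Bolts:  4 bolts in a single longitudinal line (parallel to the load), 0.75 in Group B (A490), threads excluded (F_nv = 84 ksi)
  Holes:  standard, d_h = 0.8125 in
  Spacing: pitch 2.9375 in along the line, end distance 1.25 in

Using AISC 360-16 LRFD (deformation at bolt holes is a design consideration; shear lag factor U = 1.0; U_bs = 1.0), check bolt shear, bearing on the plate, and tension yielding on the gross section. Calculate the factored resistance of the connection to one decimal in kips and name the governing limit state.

Bolt shear: A_b = π(0.75)²/4 = 0.44179 in². φR_n = 0.75 × 84 × 0.44179 × 4 × 1 = 111.3 kips.
Bearing (0.5 in plate, F_u = 65 ksi): end bolts L_c = 1.25 − 0.8125/2 = 0.84375, R_n = min(1.2×0.84375×0.5×65, 2.4×0.75×0.5×65) = 32.906 kips/bolt; interior L_c = 2.9375 − 0.8125 = 2.125, R_n = 58.5 kips/bolt. φR_n = 0.75 × (1×32.906 + 3×58.5) = 156.3 kips.
Tension yield (gross): A_g = 3.75×0.5 = 1.875 in². φR_n = 0.90 × 50 × 1.875 = 84.4 kips.
Governing: min(111.3, 156.3, 84.4) = 84.4 kips → gross-section yield.

84.4 kips (gross-section yield governs)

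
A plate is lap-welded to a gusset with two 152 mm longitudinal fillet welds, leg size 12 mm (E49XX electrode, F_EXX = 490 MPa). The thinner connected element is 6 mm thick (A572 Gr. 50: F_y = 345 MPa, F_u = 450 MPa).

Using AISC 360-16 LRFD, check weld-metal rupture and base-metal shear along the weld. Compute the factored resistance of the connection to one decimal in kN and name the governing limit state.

369.4 kN (base-metal shear governs)

Weld metal: throat = 0.707×12 = 8.484 mm, L = 2×152 = 304 mm. φR_n = 0.75 × 0.6 × 490 × 8.484 × 304 = 568.7 kN.
Base metal shear (6 mm plate): yield φR_n = 1.0×0.6×345×6×304 = 377.6 kN; rupture φR_n = 0.75×0.6×450×6×304 = 369.4 kN; take 369.4 kN (rupture).
Governing: min(568.7, 369.4) = 369.4 kN → base-metal shear.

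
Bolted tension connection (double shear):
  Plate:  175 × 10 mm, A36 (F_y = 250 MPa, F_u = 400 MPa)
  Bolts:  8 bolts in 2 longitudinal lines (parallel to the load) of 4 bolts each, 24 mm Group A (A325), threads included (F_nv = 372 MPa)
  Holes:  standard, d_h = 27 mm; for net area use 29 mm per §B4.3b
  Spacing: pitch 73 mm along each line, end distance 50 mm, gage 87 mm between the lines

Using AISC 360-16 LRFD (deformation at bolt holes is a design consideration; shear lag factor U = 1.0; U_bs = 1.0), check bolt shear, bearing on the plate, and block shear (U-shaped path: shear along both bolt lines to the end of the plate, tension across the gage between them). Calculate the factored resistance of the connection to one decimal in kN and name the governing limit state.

777.0 kN (block shear governs)

Bolt shear: A_b = π(24)²/4 = 452.39 mm². φR_n = 0.75 × 372 × 452.39 × 8 × 2 = 2019.5 kN.
Bearing (10 mm plate, F_u = 400 MPa): end bolts L_c = 50 − 27/2 = 36.5, R_n = min(1.2×36.5×10×400, 2.4×24×10×400) = 175.2 kN/bolt; interior L_c = 73 − 27 = 46, R_n = 220.8 kN/bolt. φR_n = 0.75 × (2×175.2 + 6×220.8) = 1256.4 kN.
Block shear: shear path 2×[50+3×73] = 2×269 mm, A_gv = 5380, A_nv = 2×(269 − 3.5×29)×10 = 3350 mm²; tension across gage: (87 − 1×29)×10 = 580 mm². R_n = min(0.6×400×3350, 0.6×250×5380) + 1.0×400×580 = min(804, 807) + 232 = 1036 kN. φR_n = 0.75 × 1036 = 777.0 kN.
Governing: min(2019.5, 1256.4, 777.0) = 777.0 kN → block shear.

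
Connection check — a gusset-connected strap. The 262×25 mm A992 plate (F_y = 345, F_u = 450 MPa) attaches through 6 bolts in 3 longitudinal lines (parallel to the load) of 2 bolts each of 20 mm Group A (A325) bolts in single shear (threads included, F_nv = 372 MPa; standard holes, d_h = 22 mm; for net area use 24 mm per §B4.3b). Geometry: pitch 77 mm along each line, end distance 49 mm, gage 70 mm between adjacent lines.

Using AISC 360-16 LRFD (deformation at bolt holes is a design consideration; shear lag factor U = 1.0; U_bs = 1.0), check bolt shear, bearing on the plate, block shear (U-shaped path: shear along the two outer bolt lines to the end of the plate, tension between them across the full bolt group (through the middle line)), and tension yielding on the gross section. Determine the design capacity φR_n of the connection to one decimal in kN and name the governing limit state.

Bolt shear: A_b = π(20)²/4 = 314.16 mm². φR_n = 0.75 × 372 × 314.16 × 6 × 1 = 525.9 kN.
Bearing (25 mm plate, F_u = 450 MPa): end bolts L_c = 49 − 22/2 = 38, R_n = min(1.2×38×25×450, 2.4×20×25×450) = 513 kN/bolt; interior L_c = 77 − 22 = 55, R_n = 540 kN/bolt. φR_n = 0.75 × (3×513 + 3×540) = 2369.3 kN.
Block shear: shear path 2×[49+1×77] = 2×126 mm, A_gv = 6300, A_nv = 2×(126 − 1.5×24)×25 = 4500 mm²; tension across gage: (140 − 2×24)×25 = 2300 mm². R_n = min(0.6×450×4500, 0.6×345×6300) + 1.0×450×2300 = min(1215, 1304.1) + 1035 = 2250 kN. φR_n = 0.75 × 2250 = 1687.5 kN.
Tension yield (gross): A_g = 262×25 = 6550 mm². φR_n = 0.90 × 345 × 6550 = 2033.8 kN.
Governing: min(525.9, 2369.3, 1687.5, 2033.8) = 525.9 kN → bolt shear.

525.9 kN (bolt shear governs)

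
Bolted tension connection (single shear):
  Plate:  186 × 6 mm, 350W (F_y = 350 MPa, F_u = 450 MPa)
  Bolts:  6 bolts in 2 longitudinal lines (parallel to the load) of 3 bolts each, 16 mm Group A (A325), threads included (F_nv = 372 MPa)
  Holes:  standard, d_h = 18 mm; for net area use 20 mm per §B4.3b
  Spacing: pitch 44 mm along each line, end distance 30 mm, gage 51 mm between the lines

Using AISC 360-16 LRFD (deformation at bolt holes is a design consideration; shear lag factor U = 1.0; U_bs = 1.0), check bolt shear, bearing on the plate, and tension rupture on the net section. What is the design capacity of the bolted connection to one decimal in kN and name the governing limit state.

295.7 kN (net-section rupture governs)

Bolt shear: A_b = π(16)²/4 = 201.06 mm². φR_n = 0.75 × 372 × 201.06 × 6 × 1 = 336.6 kN.
Bearing (6 mm plate, F_u = 450 MPa): end bolts L_c = 30 − 18/2 = 21, R_n = min(1.2×21×6×450, 2.4×16×6×450) = 68.04 kN/bolt; interior L_c = 44 − 18 = 26, R_n = 84.24 kN/bolt. φR_n = 0.75 × (2×68.04 + 4×84.24) = 354.8 kN.
Tension rupture (net): A_n = (186 − 2×20)×6 = 876 mm² (U = 1.0, A_e = A_n). φR_n = 0.75 × 450 × 876 = 295.7 kN.
Governing: min(336.6, 354.8, 295.7) = 295.7 kN → net-section rupture.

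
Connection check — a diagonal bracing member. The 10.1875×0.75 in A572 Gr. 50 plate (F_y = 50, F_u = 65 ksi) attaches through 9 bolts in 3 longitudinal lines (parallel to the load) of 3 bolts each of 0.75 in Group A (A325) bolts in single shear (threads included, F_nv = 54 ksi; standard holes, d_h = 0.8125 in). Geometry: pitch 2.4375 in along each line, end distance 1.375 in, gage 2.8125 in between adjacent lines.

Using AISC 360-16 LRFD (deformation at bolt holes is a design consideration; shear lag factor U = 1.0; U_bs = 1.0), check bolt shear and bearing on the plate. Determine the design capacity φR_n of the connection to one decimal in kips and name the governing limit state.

161.0 kips (bolt shear governs)

Bolt shear: A_b = π(0.75)²/4 = 0.44179 in². φR_n = 0.75 × 54 × 0.44179 × 9 × 1 = 161.0 kips.
Bearing (0.75 in plate, F_u = 65 ksi): end bolts L_c = 1.375 − 0.8125/2 = 0.96875, R_n = min(1.2×0.96875×0.75×65, 2.4×0.75×0.75×65) = 56.672 kips/bolt; interior L_c = 2.4375 − 0.8125 = 1.625, R_n = 87.75 kips/bolt. φR_n = 0.75 × (3×56.672 + 6×87.75) = 522.4 kips.
Governing: min(161.0, 522.4) = 161.0 kips → bolt shear.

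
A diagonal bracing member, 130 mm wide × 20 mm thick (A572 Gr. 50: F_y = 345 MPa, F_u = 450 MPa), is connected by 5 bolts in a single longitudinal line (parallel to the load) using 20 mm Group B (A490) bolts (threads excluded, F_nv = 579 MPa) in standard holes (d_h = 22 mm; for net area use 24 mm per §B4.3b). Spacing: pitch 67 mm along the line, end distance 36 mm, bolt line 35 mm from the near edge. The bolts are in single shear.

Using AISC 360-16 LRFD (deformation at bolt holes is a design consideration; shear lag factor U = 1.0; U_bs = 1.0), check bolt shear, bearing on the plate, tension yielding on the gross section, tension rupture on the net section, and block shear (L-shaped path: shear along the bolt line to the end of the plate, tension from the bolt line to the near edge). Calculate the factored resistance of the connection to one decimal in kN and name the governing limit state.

682.1 kN (bolt shear governs)

Bolt shear: A_b = π(20)²/4 = 314.16 mm². φR_n = 0.75 × 579 × 314.16 × 5 × 1 = 682.1 kN.
Bearing (20 mm plate, F_u = 450 MPa): end bolts L_c = 36 − 22/2 = 25, R_n = min(1.2×25×20×450, 2.4×20×20×450) = 270 kN/bolt; interior L_c = 67 − 22 = 45, R_n = 432 kN/bolt. φR_n = 0.75 × (1×270 + 4×432) = 1498.5 kN.
Tension yield (gross): A_g = 130×20 = 2600 mm². φR_n = 0.90 × 345 × 2600 = 807.3 kN.
Tension rupture (net): A_n = (130 − 1×24)×20 = 2120 mm² (U = 1.0, A_e = A_n). φR_n = 0.75 × 450 × 2120 = 715.5 kN.
Block shear: shear path 1×[36+4×67] = 1×304 mm, A_gv = 6080, A_nv = 1×(304 − 4.5×24)×20 = 3920 mm²; tension to near edge: (35 − 0.5×24)×20 = 460 mm². R_n = min(0.6×450×3920, 0.6×345×6080) + 1.0×450×460 = min(1058.4, 1258.6) + 207 = 1265.4 kN. φR_n = 0.75 × 1265.4 = 949.1 kN.
Governing: min(682.1, 1498.5, 807.3, 715.5, 949.1) = 682.1 kN → bolt shear.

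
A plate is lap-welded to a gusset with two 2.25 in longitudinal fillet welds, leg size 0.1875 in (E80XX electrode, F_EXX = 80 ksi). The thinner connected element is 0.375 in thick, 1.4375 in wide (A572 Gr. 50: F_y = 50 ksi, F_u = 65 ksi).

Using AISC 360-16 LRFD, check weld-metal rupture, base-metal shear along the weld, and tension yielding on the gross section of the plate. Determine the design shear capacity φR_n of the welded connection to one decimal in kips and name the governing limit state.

21.5 kips (weld metal governs)

Weld metal: throat = 0.707×0.1875 = 0.13256 in, L = 2×2.25 = 4.5 in. φR_n = 0.75 × 0.6 × 80 × 0.13256 × 4.5 = 21.5 kips.
Base metal shear (0.375 in plate): yield φR_n = 1.0×0.6×50×0.375×4.5 = 50.6 kips; rupture φR_n = 0.75×0.6×65×0.375×4.5 = 49.4 kips; take 49.4 kips (rupture).
Tension yield (gross): A_g = 1.4375×0.375 = 0.53906 in². φR_n = 0.90 × 50 × 0.53906 = 24.3 kips.
Governing: min(21.5, 49.4, 24.3) = 21.5 kips → weld metal.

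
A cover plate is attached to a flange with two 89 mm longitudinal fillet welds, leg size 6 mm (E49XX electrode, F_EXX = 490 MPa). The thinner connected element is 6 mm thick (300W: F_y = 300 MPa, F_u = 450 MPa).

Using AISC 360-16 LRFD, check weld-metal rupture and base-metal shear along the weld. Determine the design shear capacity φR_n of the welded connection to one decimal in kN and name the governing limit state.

Weld metal: throat = 0.707×6 = 4.242 mm, L = 2×89 = 178 mm. φR_n = 0.75 × 0.6 × 490 × 4.242 × 178 = 166.5 kN.
Base metal shear (6 mm plate): yield φR_n = 1.0×0.6×300×6×178 = 192.2 kN; rupture φR_n = 0.75×0.6×450×6×178 = 216.3 kN; take 192.2 kN (yield).
Governing: min(166.5, 192.2) = 166.5 kN → weld metal.

166.5 kN (weld metal governs)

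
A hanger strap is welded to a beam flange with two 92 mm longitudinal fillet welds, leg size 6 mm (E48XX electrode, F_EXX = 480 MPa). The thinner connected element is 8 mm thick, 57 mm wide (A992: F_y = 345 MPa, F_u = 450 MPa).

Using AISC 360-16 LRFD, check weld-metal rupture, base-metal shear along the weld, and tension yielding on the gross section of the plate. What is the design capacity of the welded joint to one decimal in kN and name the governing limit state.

Weld metal: throat = 0.707×6 = 4.242 mm, L = 2×92 = 184 mm. φR_n = 0.75 × 0.6 × 480 × 4.242 × 184 = 168.6 kN.
Base metal shear (8 mm plate): yield φR_n = 1.0×0.6×345×8×184 = 304.7 kN; rupture φR_n = 0.75×0.6×450×8×184 = 298.1 kN; take 298.1 kN (rupture).
Tension yield (gross): A_g = 57×8 = 456 mm². φR_n = 0.90 × 345 × 456 = 141.6 kN.
Governing: min(168.6, 298.1, 141.6) = 141.6 kN → gross-section yield.

141.6 kN (gross-section yield governs)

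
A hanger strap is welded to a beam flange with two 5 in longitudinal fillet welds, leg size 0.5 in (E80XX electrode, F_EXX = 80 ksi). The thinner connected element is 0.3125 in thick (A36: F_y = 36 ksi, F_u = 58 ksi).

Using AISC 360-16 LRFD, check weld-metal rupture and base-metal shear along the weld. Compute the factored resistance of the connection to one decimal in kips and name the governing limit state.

Weld metal: throat = 0.707×0.5 = 0.3535 in, L = 2×5 = 10 in. φR_n = 0.75 × 0.6 × 80 × 0.3535 × 10 = 127.3 kips.
Base metal shear (0.3125 in plate): yield φR_n = 1.0×0.6×36×0.3125×10 = 67.5 kips; rupture φR_n = 0.75×0.6×58×0.3125×10 = 81.6 kips; take 67.5 kips (yield).
Governing: min(127.3, 67.5) = 67.5 kips → base-metal shear.

67.5 kips (base-metal shear governs)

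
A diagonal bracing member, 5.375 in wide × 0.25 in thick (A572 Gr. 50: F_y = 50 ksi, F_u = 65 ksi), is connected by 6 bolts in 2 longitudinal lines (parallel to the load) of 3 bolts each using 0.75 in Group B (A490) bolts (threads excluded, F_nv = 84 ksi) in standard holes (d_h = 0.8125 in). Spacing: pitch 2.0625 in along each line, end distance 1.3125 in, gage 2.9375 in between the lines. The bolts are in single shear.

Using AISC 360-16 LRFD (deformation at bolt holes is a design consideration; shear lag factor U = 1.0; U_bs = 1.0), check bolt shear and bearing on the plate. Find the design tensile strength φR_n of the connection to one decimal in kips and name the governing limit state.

Bolt shear: A_b = π(0.75)²/4 = 0.44179 in². φR_n = 0.75 × 84 × 0.44179 × 6 × 1 = 167.0 kips.
Bearing (0.25 in plate, F_u = 65 ksi): end bolts L_c = 1.3125 − 0.8125/2 = 0.90625, R_n = min(1.2×0.90625×0.25×65, 2.4×0.75×0.25×65) = 17.672 kips/bolt; interior L_c = 2.0625 − 0.8125 = 1.25, R_n = 24.375 kips/bolt. φR_n = 0.75 × (2×17.672 + 4×24.375) = 99.6 kips.
Governing: min(167.0, 99.6) = 99.6 kips → bearing.

99.6 kips (bearing governs)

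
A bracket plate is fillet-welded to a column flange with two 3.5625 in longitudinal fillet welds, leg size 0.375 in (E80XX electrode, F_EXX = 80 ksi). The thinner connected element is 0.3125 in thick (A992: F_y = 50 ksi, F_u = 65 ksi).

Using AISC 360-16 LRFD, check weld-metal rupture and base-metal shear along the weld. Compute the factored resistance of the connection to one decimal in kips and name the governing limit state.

Weld metal: throat = 0.707×0.375 = 0.26513 in, L = 2×3.5625 = 7.125 in. φR_n = 0.75 × 0.6 × 80 × 0.26513 × 7.125 = 68.0 kips.
Base metal shear (0.3125 in plate): yield φR_n = 1.0×0.6×50×0.3125×7.125 = 66.8 kips; rupture φR_n = 0.75×0.6×65×0.3125×7.125 = 65.1 kips; take 65.1 kips (rupture).
Governing: min(68.0, 65.1) = 65.1 kips → base-metal shear.

65.1 kips (base-metal shear governs)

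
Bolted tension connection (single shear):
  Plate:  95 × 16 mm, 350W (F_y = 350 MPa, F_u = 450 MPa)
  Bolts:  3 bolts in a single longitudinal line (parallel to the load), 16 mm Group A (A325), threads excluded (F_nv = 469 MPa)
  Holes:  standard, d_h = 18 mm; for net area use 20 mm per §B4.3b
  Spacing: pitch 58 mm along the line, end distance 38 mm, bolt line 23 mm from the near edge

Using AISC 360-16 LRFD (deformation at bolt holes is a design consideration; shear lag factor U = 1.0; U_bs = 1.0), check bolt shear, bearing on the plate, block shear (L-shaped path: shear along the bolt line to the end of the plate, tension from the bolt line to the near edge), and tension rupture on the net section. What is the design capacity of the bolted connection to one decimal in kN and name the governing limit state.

Bolt shear: A_b = π(16)²/4 = 201.06 mm². φR_n = 0.75 × 469 × 201.06 × 3 × 1 = 212.2 kN.
Bearing (16 mm plate, F_u = 450 MPa): end bolts L_c = 38 − 18/2 = 29, R_n = min(1.2×29×16×450, 2.4×16×16×450) = 250.56 kN/bolt; interior L_c = 58 − 18 = 40, R_n = 276.48 kN/bolt. φR_n = 0.75 × (1×250.56 + 2×276.48) = 602.6 kN.
Block shear: shear path 1×[38+2×58] = 1×154 mm, A_gv = 2464, A_nv = 1×(154 − 2.5×20)×16 = 1664 mm²; tension to near edge: (23 − 0.5×20)×16 = 208 mm². R_n = min(0.6×450×1664, 0.6×350×2464) + 1.0×450×208 = min(449.28, 517.44) + 93.6 = 542.88 kN. φR_n = 0.75 × 542.88 = 407.2 kN.
Tension rupture (net): A_n = (95 − 1×20)×16 = 1200 mm² (U = 1.0, A_e = A_n). φR_n = 0.75 × 450 × 1200 = 405.0 kN.
Governing: min(212.2, 602.6, 407.2, 405.0) = 212.2 kN → bolt shear.

212.2 kN (bolt shear governs)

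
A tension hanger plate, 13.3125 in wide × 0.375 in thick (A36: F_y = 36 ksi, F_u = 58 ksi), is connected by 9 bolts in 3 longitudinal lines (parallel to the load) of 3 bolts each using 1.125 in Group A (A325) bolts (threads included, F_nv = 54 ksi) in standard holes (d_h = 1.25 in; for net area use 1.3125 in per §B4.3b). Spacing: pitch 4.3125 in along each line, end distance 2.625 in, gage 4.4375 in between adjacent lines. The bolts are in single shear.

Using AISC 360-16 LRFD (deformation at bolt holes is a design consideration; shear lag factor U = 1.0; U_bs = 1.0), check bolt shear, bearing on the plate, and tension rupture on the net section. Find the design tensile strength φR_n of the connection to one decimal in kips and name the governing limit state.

Bolt shear: A_b = π(1.125)²/4 = 0.99402 in². φR_n = 0.75 × 54 × 0.99402 × 9 × 1 = 362.3 kips.
Bearing (0.375 in plate, F_u = 58 ksi): end bolts L_c = 2.625 − 1.25/2 = 2, R_n = min(1.2×2×0.375×58, 2.4×1.125×0.375×58) = 52.2 kips/bolt; interior L_c = 4.3125 − 1.25 = 3.0625, R_n = 58.725 kips/bolt. φR_n = 0.75 × (3×52.2 + 6×58.725) = 381.7 kips.
Tension rupture (net): A_n = (13.3125 − 3×1.3125)×0.375 = 3.5156 in² (U = 1.0, A_e = A_n). φR_n = 0.75 × 58 × 3.5156 = 152.9 kips.
Governing: min(362.3, 381.7, 152.9) = 152.9 kips → net-section rupture.

152.9 kips (net-section rupture governs)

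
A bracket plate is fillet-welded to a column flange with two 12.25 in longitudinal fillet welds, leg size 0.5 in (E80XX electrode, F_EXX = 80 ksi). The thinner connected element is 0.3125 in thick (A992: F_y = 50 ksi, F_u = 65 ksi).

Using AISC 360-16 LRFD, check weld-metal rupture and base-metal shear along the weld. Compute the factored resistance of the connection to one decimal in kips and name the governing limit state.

Weld metal: throat = 0.707×0.5 = 0.3535 in, L = 2×12.25 = 24.5 in. φR_n = 0.75 × 0.6 × 80 × 0.3535 × 24.5 = 311.8 kips.
Base metal shear (0.3125 in plate): yield φR_n = 1.0×0.6×50×0.3125×24.5 = 229.7 kips; rupture φR_n = 0.75×0.6×65×0.3125×24.5 = 223.9 kips; take 223.9 kips (rupture).
Governing: min(311.8, 223.9) = 223.9 kips → base-metal shear.

223.9 kips (base-metal shear governs)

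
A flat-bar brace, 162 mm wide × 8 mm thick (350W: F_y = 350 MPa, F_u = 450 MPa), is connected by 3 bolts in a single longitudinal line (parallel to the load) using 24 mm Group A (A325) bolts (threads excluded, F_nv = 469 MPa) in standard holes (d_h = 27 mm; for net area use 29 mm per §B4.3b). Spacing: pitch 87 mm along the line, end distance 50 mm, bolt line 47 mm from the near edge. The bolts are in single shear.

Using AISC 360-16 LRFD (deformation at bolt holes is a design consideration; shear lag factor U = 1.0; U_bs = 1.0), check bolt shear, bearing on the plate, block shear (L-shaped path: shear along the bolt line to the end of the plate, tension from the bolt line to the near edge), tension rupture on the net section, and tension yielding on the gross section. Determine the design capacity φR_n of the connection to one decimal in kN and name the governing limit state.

333.2 kN (block shear governs)

Bolt shear: A_b = π(24)²/4 = 452.39 mm². φR_n = 0.75 × 469 × 452.39 × 3 × 1 = 477.4 kN.
Bearing (8 mm plate, F_u = 450 MPa): end bolts L_c = 50 − 27/2 = 36.5, R_n = min(1.2×36.5×8×450, 2.4×24×8×450) = 157.68 kN/bolt; interior L_c = 87 − 27 = 60, R_n = 207.36 kN/bolt. φR_n = 0.75 × (1×157.68 + 2×207.36) = 429.3 kN.
Block shear: shear path 1×[50+2×87] = 1×224 mm, A_gv = 1792, A_nv = 1×(224 − 2.5×29)×8 = 1212 mm²; tension to near edge: (47 − 0.5×29)×8 = 260 mm². R_n = min(0.6×450×1212, 0.6×350×1792) + 1.0×450×260 = min(327.24, 376.32) + 117 = 444.24 kN. φR_n = 0.75 × 444.24 = 333.2 kN.
Tension rupture (net): A_n = (162 − 1×29)×8 = 1064 mm² (U = 1.0, A_e = A_n). φR_n = 0.75 × 450 × 1064 = 359.1 kN.
Tension yield (gross): A_g = 162×8 = 1296 mm². φR_n = 0.90 × 350 × 1296 = 408.2 kN.
Governing: min(477.4, 429.3, 333.2, 359.1, 408.2) = 333.2 kN → block shear.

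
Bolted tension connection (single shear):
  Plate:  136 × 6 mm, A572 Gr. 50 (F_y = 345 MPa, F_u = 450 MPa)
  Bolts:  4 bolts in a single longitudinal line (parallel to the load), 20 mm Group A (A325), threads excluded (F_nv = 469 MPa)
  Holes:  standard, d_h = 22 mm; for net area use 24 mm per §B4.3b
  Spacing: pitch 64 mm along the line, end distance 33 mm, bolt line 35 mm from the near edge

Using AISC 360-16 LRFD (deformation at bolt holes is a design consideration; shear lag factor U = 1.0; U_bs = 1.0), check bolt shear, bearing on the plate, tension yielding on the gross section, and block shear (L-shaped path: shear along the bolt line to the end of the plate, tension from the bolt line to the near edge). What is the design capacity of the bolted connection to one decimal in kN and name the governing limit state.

217.9 kN (block shear governs)

Bolt shear: A_b = π(20)²/4 = 314.16 mm². φR_n = 0.75 × 469 × 314.16 × 4 × 1 = 442.0 kN.
Bearing (6 mm plate, F_u = 450 MPa): end bolts L_c = 33 − 22/2 = 22, R_n = min(1.2×22×6×450, 2.4×20×6×450) = 71.28 kN/bolt; interior L_c = 64 − 22 = 42, R_n = 129.6 kN/bolt. φR_n = 0.75 × (1×71.28 + 3×129.6) = 345.1 kN.
Tension yield (gross): A_g = 136×6 = 816 mm². φR_n = 0.90 × 345 × 816 = 253.4 kN.
Block shear: shear path 1×[33+3×64] = 1×225 mm, A_gv = 1350, A_nv = 1×(225 − 3.5×24)×6 = 846 mm²; tension to near edge: (35 − 0.5×24)×6 = 138 mm². R_n = min(0.6×450×846, 0.6×345×1350) + 1.0×450×138 = min(228.42, 279.45) + 62.1 = 290.52 kN. φR_n = 0.75 × 290.52 = 217.9 kN.
Governing: min(442.0, 345.1, 253.4, 217.9) = 217.9 kN → block shear.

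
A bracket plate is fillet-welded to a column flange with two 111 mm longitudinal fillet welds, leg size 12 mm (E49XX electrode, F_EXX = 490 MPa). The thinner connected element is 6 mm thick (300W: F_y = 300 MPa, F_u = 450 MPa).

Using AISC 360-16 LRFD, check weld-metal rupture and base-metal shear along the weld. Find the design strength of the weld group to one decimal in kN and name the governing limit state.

Weld metal: throat = 0.707×12 = 8.484 mm, L = 2×111 = 222 mm. φR_n = 0.75 × 0.6 × 490 × 8.484 × 222 = 415.3 kN.
Base metal shear (6 mm plate): yield φR_n = 1.0×0.6×300×6×222 = 239.8 kN; rupture φR_n = 0.75×0.6×450×6×222 = 269.7 kN; take 239.8 kN (yield).
Governing: min(415.3, 239.8) = 239.8 kN → base-metal shear.

239.8 kN (base-metal shear governs)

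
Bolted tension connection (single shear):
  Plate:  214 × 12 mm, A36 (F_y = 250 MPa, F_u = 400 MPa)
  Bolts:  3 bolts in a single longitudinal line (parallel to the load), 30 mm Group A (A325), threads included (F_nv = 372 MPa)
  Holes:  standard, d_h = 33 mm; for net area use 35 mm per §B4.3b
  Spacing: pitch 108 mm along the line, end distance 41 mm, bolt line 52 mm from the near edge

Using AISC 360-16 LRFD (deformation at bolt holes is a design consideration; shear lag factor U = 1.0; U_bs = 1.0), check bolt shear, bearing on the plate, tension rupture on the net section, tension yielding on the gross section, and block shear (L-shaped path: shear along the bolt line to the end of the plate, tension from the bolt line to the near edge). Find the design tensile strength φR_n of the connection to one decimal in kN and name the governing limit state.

Bolt shear: A_b = π(30)²/4 = 706.86 mm². φR_n = 0.75 × 372 × 706.86 × 3 × 1 = 591.6 kN.
Bearing (12 mm plate, F_u = 400 MPa): end bolts L_c = 41 − 33/2 = 24.5, R_n = min(1.2×24.5×12×400, 2.4×30×12×400) = 141.12 kN/bolt; interior L_c = 108 − 33 = 75, R_n = 345.6 kN/bolt. φR_n = 0.75 × (1×141.12 + 2×345.6) = 624.2 kN.
Tension rupture (net): A_n = (214 − 1×35)×12 = 2148 mm² (U = 1.0, A_e = A_n). φR_n = 0.75 × 400 × 2148 = 644.4 kN.
Tension yield (gross): A_g = 214×12 = 2568 mm². φR_n = 0.90 × 250 × 2568 = 577.8 kN.
Block shear: shear path 1×[41+2×108] = 1×257 mm, A_gv = 3084, A_nv = 1×(257 − 2.5×35)×12 = 2034 mm²; tension to near edge: (52 − 0.5×35)×12 = 414 mm². R_n = min(0.6×400×2034, 0.6×250×3084) + 1.0×400×414 = min(488.16, 462.6) + 165.6 = 628.2 kN. φR_n = 0.75 × 628.2 = 471.2 kN.
Governing: min(591.6, 624.2, 644.4, 577.8, 471.2) = 471.2 kN → block shear.

471.2 kN (block shear governs)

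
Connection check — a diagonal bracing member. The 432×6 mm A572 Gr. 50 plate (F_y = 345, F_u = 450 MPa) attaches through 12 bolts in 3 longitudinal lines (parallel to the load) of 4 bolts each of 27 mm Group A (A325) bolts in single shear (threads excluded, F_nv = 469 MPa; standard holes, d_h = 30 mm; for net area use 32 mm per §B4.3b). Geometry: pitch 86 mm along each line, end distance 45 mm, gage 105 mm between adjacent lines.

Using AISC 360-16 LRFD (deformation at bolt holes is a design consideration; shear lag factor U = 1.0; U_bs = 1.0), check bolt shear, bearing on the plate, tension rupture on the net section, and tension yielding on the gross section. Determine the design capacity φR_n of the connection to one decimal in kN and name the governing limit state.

Bolt shear: A_b = π(27)²/4 = 572.56 mm². φR_n = 0.75 × 469 × 572.56 × 12 × 1 = 2416.8 kN.
Bearing (6 mm plate, F_u = 450 MPa): end bolts L_c = 45 − 30/2 = 30, R_n = min(1.2×30×6×450, 2.4×27×6×450) = 97.2 kN/bolt; interior L_c = 86 − 30 = 56, R_n = 174.96 kN/bolt. φR_n = 0.75 × (3×97.2 + 9×174.96) = 1399.7 kN.
Tension rupture (net): A_n = (432 − 3×32)×6 = 2016 mm² (U = 1.0, A_e = A_n). φR_n = 0.75 × 450 × 2016 = 680.4 kN.
Tension yield (gross): A_g = 432×6 = 2592 mm². φR_n = 0.90 × 345 × 2592 = 804.8 kN.
Governing: min(2416.8, 1399.7, 680.4, 804.8) = 680.4 kN → net-section rupture.

680.4 kN (net-section rupture governs)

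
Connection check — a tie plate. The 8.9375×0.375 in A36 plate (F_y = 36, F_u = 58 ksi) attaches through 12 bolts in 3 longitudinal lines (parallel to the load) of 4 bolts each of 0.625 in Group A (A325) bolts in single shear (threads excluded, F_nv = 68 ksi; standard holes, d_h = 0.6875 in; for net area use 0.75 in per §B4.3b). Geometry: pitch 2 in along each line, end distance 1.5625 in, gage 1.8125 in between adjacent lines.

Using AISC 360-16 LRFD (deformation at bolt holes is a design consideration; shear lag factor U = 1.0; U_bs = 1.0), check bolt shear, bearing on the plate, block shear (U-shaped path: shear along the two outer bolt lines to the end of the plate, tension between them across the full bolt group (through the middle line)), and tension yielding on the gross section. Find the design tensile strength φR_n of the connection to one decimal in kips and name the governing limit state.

Bolt shear: A_b = π(0.625)²/4 = 0.3068 in². φR_n = 0.75 × 68 × 0.3068 × 12 × 1 = 187.8 kips.
Bearing (0.375 in plate, F_u = 58 ksi): end bolts L_c = 1.5625 − 0.6875/2 = 1.21875, R_n = min(1.2×1.21875×0.375×58, 2.4×0.625×0.375×58) = 31.809 kips/bolt; interior L_c = 2 − 0.6875 = 1.3125, R_n = 32.625 kips/bolt. φR_n = 0.75 × (3×31.809 + 9×32.625) = 291.8 kips.
Block shear: shear path 2×[1.5625+3×2] = 2×7.5625 in, A_gv = 5.6719, A_nv = 2×(7.5625 − 3.5×0.75)×0.375 = 3.7031 in²; tension across gage: (3.625 − 2×0.75)×0.375 = 0.79688 in². R_n = min(0.6×58×3.7031, 0.6×36×5.6719) + 1.0×58×0.79688 = min(128.87, 122.51) + 46.219 = 168.73 kips. φR_n = 0.75 × 168.73 = 126.5 kips.
Tension yield (gross): A_g = 8.9375×0.375 = 3.3516 in². φR_n = 0.90 × 36 × 3.3516 = 108.6 kips.
Governing: min(187.8, 291.8, 126.5, 108.6) = 108.6 kips → gross-section yield.

108.6 kips (gross-section yield governs)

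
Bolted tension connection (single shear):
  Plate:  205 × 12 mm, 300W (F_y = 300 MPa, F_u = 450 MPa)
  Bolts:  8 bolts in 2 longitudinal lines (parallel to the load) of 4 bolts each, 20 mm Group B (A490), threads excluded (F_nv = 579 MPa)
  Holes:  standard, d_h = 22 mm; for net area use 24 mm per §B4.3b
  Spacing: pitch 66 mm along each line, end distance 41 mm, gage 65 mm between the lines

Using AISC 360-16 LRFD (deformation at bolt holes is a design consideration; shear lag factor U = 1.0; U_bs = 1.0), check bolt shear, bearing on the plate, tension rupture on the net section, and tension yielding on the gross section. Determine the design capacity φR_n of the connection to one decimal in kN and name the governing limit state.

Bolt shear: A_b = π(20)²/4 = 314.16 mm². φR_n = 0.75 × 579 × 314.16 × 8 × 1 = 1091.4 kN.
Bearing (12 mm plate, F_u = 450 MPa): end bolts L_c = 41 − 22/2 = 30, R_n = min(1.2×30×12×450, 2.4×20×12×450) = 194.4 kN/bolt; interior L_c = 66 − 22 = 44, R_n = 259.2 kN/bolt. φR_n = 0.75 × (2×194.4 + 6×259.2) = 1458.0 kN.
Tension rupture (net): A_n = (205 − 2×24)×12 = 1884 mm² (U = 1.0, A_e = A_n). φR_n = 0.75 × 450 × 1884 = 635.9 kN.
Tension yield (gross): A_g = 205×12 = 2460 mm². φR_n = 0.90 × 300 × 2460 = 664.2 kN.
Governing: min(1091.4, 1458.0, 635.9, 664.2) = 635.9 kN → net-section rupture.

635.9 kN (net-section rupture governs)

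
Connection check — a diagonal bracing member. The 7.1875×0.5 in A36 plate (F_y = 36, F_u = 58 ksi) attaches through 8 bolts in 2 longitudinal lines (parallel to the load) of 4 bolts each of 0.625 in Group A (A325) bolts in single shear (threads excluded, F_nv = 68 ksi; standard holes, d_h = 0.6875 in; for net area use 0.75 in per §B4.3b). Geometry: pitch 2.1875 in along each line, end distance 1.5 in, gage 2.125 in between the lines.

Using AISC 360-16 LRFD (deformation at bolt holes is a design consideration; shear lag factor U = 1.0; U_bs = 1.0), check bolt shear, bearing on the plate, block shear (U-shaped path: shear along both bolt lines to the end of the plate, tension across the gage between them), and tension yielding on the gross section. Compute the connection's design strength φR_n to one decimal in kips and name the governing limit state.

116.4 kips (gross-section yield governs)

Bolt shear: A_b = π(0.625)²/4 = 0.3068 in². φR_n = 0.75 × 68 × 0.3068 × 8 × 1 = 125.2 kips.
Bearing (0.5 in plate, F_u = 58 ksi): end bolts L_c = 1.5 − 0.6875/2 = 1.15625, R_n = min(1.2×1.15625×0.5×58, 2.4×0.625×0.5×58) = 40.238 kips/bolt; interior L_c = 2.1875 − 0.6875 = 1.5, R_n = 43.5 kips/bolt. φR_n = 0.75 × (2×40.238 + 6×43.5) = 256.1 kips.
Block shear: shear path 2×[1.5+3×2.1875] = 2×8.0625 in, A_gv = 8.0625, A_nv = 2×(8.0625 − 3.5×0.75)×0.5 = 5.4375 in²; tension across gage: (2.125 − 1×0.75)×0.5 = 0.6875 in². R_n = min(0.6×58×5.4375, 0.6×36×8.0625) + 1.0×58×0.6875 = min(189.23, 174.15) + 39.875 = 214.03 kips. φR_n = 0.75 × 214.03 = 160.5 kips.
Tension yield (gross): A_g = 7.1875×0.5 = 3.5938 in². φR_n = 0.90 × 36 × 3.5938 = 116.4 kips.
Governing: min(125.2, 256.1, 160.5, 116.4) = 116.4 kips → gross-section yield.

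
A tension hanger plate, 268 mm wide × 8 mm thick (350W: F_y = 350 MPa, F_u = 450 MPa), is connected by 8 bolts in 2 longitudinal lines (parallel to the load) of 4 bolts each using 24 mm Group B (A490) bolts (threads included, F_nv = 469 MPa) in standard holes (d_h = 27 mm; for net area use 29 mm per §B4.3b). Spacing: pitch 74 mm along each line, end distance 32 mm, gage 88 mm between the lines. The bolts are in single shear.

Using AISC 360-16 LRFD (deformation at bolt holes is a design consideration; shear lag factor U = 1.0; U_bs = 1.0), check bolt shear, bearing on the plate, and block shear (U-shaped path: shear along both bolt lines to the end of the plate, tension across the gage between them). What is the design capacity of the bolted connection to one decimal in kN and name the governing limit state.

653.4 kN (block shear governs)

Bolt shear: A_b = π(24)²/4 = 452.39 mm². φR_n = 0.75 × 469 × 452.39 × 8 × 1 = 1273.0 kN.
Bearing (8 mm plate, F_u = 450 MPa): end bolts L_c = 32 − 27/2 = 18.5, R_n = min(1.2×18.5×8×450, 2.4×24×8×450) = 79.92 kN/bolt; interior L_c = 74 − 27 = 47, R_n = 203.04 kN/bolt. φR_n = 0.75 × (2×79.92 + 6×203.04) = 1033.6 kN.
Block shear: shear path 2×[32+3×74] = 2×254 mm, A_gv = 4064, A_nv = 2×(254 − 3.5×29)×8 = 2440 mm²; tension across gage: (88 − 1×29)×8 = 472 mm². R_n = min(0.6×450×2440, 0.6×350×4064) + 1.0×450×472 = min(658.8, 853.44) + 212.4 = 871.2 kN. φR_n = 0.75 × 871.2 = 653.4 kN.
Governing: min(1273.0, 1033.6, 653.4) = 653.4 kN → block shear.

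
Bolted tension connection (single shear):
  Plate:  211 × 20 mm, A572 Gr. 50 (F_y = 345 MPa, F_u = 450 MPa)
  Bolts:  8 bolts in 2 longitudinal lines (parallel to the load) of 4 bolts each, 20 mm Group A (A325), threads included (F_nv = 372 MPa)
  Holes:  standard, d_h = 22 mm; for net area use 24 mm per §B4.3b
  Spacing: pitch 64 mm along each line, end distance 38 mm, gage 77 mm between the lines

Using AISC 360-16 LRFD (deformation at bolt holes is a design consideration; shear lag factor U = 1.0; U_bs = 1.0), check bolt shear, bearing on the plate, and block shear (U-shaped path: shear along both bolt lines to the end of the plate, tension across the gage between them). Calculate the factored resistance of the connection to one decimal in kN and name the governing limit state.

701.2 kN (bolt shear governs)

Bolt shear: A_b = π(20)²/4 = 314.16 mm². φR_n = 0.75 × 372 × 314.16 × 8 × 1 = 701.2 kN.
Bearing (20 mm plate, F_u = 450 MPa): end bolts L_c = 38 − 22/2 = 27, R_n = min(1.2×27×20×450, 2.4×20×20×450) = 291.6 kN/bolt; interior L_c = 64 − 22 = 42, R_n = 432 kN/bolt. φR_n = 0.75 × (2×291.6 + 6×432) = 2381.4 kN.
Block shear: shear path 2×[38+3×64] = 2×230 mm, A_gv = 9200, A_nv = 2×(230 − 3.5×24)×20 = 5840 mm²; tension across gage: (77 − 1×24)×20 = 1060 mm². R_n = min(0.6×450×5840, 0.6×345×9200) + 1.0×450×1060 = min(1576.8, 1904.4) + 477 = 2053.8 kN. φR_n = 0.75 × 2053.8 = 1540.4 kN.
Governing: min(701.2, 2381.4, 1540.4) = 701.2 kN → bolt shear.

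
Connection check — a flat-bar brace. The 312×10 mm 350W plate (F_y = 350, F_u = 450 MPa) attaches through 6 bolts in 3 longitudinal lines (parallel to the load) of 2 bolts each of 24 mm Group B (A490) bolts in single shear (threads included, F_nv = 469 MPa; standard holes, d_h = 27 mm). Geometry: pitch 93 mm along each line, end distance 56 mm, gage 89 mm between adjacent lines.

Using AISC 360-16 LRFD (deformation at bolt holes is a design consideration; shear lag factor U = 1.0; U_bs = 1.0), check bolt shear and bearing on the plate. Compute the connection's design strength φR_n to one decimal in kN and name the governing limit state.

954.8 kN (bolt shear governs)

Bolt shear: A_b = π(24)²/4 = 452.39 mm². φR_n = 0.75 × 469 × 452.39 × 6 × 1 = 954.8 kN.
Bearing (10 mm plate, F_u = 450 MPa): end bolts L_c = 56 − 27/2 = 42.5, R_n = min(1.2×42.5×10×450, 2.4×24×10×450) = 229.5 kN/bolt; interior L_c = 93 − 27 = 66, R_n = 259.2 kN/bolt. φR_n = 0.75 × (3×229.5 + 3×259.2) = 1099.6 kN.
Governing: min(954.8, 1099.6) = 954.8 kN → bolt shear.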